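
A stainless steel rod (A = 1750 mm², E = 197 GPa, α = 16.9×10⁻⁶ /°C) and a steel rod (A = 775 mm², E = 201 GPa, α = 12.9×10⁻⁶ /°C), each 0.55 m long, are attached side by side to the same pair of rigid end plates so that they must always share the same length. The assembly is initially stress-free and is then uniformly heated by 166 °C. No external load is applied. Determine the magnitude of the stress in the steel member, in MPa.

The stainless steel has the larger α, so on heating it would change length more than the steel if both were free. The rigid plates force a common final length, so the stainless steel is put into compression and the steel into tension, with equal and opposite forces P (no external load).
Compatibility of the two members (thermal + elastic change equal): (α₁ − α₂)ΔT = P·[1/(A₁E₁) + 1/(A₂E₂)].
|α₁ − α₂|·ΔT = 4×10⁻⁶ × 166 = 0.000664.
1/(A₁E₁) + 1/(A₂E₂) = 1/(1750×197×10³) + 1/(775×201×10³) = 9.32×10⁻⁹ N⁻¹.
P = 0.000664 / 9.32×10⁻⁹ = 71240 N = 71.24 kN.
σ_{steel} = P/A₂ = 71240/775 = 91.93 MPa, tensile.

σ ≈ 91.9 MPa (tensile)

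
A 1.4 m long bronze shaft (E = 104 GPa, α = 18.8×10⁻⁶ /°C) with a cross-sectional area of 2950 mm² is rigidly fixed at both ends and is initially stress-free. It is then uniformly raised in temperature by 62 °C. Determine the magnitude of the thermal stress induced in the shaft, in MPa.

With length fixed, the mechanical strain must cancel the thermal strain αΔT = 18.8×10⁻⁶ × 62 = 1165.6×10⁻⁶.
σ = EαΔT = 104×10³ × 18.8×10⁻⁶ × 62 = 121.2 MPa (compressive; the shaft is trying to expand).

σ ≈ 121 MPa (compressive)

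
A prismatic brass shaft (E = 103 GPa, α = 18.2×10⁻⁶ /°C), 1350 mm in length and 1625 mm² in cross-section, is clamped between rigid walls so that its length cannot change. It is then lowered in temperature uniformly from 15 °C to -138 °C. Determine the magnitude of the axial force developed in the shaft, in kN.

Full restraint means ε = 0, so the stress is σ = EαΔT = 103×10³ × 18.2×10⁻⁶ × 153 = 286.8 MPa.
Axial force P = σA = 286.8 × 1625 = 466100 N = 466.1 kN, tensile.

P ≈ 466 kN (tensile)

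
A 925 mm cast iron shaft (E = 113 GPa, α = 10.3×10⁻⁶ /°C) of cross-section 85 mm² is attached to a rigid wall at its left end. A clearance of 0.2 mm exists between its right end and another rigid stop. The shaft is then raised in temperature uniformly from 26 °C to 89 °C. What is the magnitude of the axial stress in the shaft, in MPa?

σ ≈ 48.9 MPa (compressive)

Free thermal elongation = αΔT L = 10.3×10⁻⁶ × 63 × 925 = 0.6002 mm.
After closing the 0.2 mm clearance, 0.6002 − 0.2 = 0.4002 mm of expansion remains to be suppressed by the wall.
Compatibility: PL/(AE) = 0.4002 mm, so σ = P/A = E × (0.4002/925) = 48.89 MPa.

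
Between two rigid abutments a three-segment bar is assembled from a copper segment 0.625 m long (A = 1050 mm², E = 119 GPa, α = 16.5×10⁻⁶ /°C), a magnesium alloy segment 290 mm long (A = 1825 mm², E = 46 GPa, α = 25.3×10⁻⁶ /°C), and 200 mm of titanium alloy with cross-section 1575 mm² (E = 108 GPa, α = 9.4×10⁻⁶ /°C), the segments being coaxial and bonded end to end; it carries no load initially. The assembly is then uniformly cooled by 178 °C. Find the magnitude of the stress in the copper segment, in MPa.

With the walls removed the bar would change length by δ_free = Σ αᵢΔT Lᵢ = 16.5×10⁻⁶×178×625 + 25.3×10⁻⁶×178×290 + 9.4×10⁻⁶×178×200 = 3.476 mm.
The rigid supports impose zero overall length change; the single axial force P common to all segments must satisfy P Σ Lᵢ/(AᵢEᵢ) = δ_free.
Σ Lᵢ/(AᵢEᵢ) = 625/(1050×119×10³) + 290/(1825×46×10³) + 200/(1575×108×10³) = 9.632×10⁻⁶ mm/N.
P = 3.476 / 9.632×10⁻⁶ = 360900 N = 360.9 kN, tensile.
σ_{copper} = P / A = 360900 / 1050 = 343.7 MPa.

σ ≈ 344 MPa (tensile)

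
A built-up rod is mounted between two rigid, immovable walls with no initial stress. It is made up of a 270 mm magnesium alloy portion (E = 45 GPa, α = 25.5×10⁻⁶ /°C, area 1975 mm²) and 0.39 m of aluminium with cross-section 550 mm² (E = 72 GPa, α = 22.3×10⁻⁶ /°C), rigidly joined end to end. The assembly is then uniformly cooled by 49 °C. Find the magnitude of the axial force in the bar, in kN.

With the walls removed the bar would change length by δ_free = Σ αᵢΔT Lᵢ = 25.5×10⁻⁶×49×270 + 22.3×10⁻⁶×49×390 = 0.7635 mm.
The walls prevent any net length change, so an axial force P (same in every segment) develops. Compatibility: P · Σ Lᵢ/(AᵢEᵢ) = δ_free.
The series flexibility is Σ Lᵢ/(AᵢEᵢ) = 270/(1975×45×10³) + 390/(550×72×10³) = 1.289×10⁻⁵ mm/N.
P = 0.7635 / 1.289×10⁻⁵ = 59250 N = 59.25 kN, tensile.

P ≈ 59.2 kN (tensile)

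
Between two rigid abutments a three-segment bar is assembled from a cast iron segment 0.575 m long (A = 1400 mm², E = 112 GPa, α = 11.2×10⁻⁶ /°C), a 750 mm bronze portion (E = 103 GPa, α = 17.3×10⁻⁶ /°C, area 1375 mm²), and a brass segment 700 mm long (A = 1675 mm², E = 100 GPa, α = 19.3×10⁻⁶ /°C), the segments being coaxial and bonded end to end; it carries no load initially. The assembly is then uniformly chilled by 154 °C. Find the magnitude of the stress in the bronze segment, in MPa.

σ ≈ 281 MPa (tensile)

Free thermal contraction of the whole bar: Σ αᵢΔT Lᵢ = 11.2×10⁻⁶×154×575 + 17.3×10⁻⁶×154×750 + 19.3×10⁻⁶×154×700 = 5.07 mm.
The walls prevent any net length change, so an axial force P (same in every segment) develops. Compatibility: P · Σ Lᵢ/(AᵢEᵢ) = δ_free.
The series flexibility is Σ Lᵢ/(AᵢEᵢ) = 575/(1400×112×10³) + 750/(1375×103×10³) + 700/(1675×100×10³) = 1.314×10⁻⁵ mm/N.
So P = 5.07 / 1.314×10⁻⁵ = 385.8 kN, tensile.
σ_{bronze} = P / A = 385800 / 1375 = 280.6 MPa.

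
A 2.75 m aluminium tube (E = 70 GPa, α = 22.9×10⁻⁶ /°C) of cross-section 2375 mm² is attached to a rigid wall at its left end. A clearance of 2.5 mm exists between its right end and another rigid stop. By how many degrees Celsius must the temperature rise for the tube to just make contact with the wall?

Contact occurs when the free expansion equals the gap: αΔT L = 2.5 mm.
So ΔT = g/(αL) = 2.5/(22.9×10⁻⁶ × 2750) = 39.7 °C.

ΔT ≈ 39.7 °C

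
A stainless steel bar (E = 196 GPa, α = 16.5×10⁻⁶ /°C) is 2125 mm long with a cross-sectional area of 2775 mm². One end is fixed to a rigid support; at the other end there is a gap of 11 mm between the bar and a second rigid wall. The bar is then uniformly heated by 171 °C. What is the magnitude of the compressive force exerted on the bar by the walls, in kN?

P ≈ 0 kN

Unrestrained expansion: δ_free = αΔT L = 16.5×10⁻⁶ × 171 × 2125 = 5.996 mm.
Since δ_free = 6 mm is less than the 11 mm gap, the bar never touches the wall. No axial force develops.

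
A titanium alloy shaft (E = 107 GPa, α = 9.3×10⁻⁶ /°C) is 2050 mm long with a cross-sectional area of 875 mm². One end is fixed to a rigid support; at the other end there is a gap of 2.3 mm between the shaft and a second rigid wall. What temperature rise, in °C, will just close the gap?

The gap closes when αΔT L = 2.3 mm, since the shaft is still unstressed at that instant.
ΔT = 2.3 / (9.3×10⁻⁶ × 2050) = 120.6 °C.

ΔT ≈ 121 °C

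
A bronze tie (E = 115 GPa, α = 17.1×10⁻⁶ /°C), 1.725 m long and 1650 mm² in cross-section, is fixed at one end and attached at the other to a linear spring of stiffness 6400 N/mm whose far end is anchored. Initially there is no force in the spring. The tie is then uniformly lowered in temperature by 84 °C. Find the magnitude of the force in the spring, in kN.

Free thermal contraction: δ_free = αΔT L = 17.1×10⁻⁶ × 84 × 1725 = 2.478 mm.
Let P be the tensile force in the spring. The tie extends elastically by PL/(AE) and the spring stretches by P/k; together these equal δ_free.
P [ L/(AE) + 1/k ] = δ_free → P [ 1725/(1650×115×10³) + 1/(6400) ] = 2.478.
P = 2.478 / 0.0001653 = 14990 N.

P ≈ 15 kN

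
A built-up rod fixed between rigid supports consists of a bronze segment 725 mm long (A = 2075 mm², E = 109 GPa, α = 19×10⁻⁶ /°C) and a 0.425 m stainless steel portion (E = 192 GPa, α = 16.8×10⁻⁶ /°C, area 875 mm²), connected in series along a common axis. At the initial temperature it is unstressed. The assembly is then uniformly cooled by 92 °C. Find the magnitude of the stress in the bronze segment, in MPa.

σ ≈ 162 MPa (tensile)

Free thermal contraction of the whole bar: Σ αᵢΔT Lᵢ = 19×10⁻⁶×92×725 + 16.8×10⁻⁶×92×425 = 1.924 mm.
The rigid supports impose zero overall length change; the single axial force P common to all segments must satisfy P Σ Lᵢ/(AᵢEᵢ) = δ_free.
The series flexibility is Σ Lᵢ/(AᵢEᵢ) = 725/(2075×109×10³) + 425/(875×192×10³) = 5.735×10⁻⁶ mm/N.
So P = 1.924 / 5.735×10⁻⁶ = 335.5 kN, tensile.
σ_{bronze} = P / A = 335500 / 2075 = 161.7 MPa.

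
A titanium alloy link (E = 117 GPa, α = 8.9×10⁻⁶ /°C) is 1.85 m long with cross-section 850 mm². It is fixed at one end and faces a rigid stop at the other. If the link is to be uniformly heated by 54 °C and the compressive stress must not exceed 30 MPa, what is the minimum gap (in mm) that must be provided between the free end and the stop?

g ≈ 0.415 mm

With no wall the link would lengthen by αΔT L = 8.9×10⁻⁶ × 54 × 1850 = 0.8891 mm.
A stress of 30 MPa corresponds to the wall pushing the link back by σL/E = 30×1850/(117×10³) = 0.4744 mm.
So the gap has to take up the difference, g_min = δ_free − σL/E = 0.8891 − 0.4744 = 0.4148 mm.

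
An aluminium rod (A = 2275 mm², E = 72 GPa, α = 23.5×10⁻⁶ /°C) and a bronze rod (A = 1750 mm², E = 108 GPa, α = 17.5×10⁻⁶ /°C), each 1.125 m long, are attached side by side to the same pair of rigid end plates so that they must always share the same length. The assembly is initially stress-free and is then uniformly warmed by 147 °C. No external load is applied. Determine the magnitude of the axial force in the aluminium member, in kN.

P ≈ 77.4 kN (compressive in the aluminium)

The aluminium has the larger α, so on heating it would change length more than the bronze if both were free. The rigid plates force a common final length, so the aluminium is put into compression and the bronze into tension, with equal and opposite forces P (no external load).
Equating the net (thermal + elastic) strains gives |α₁ − α₂|·ΔT = P·[1/(A₁E₁) + 1/(A₂E₂)].
|α₁ − α₂|·ΔT = 6×10⁻⁶ × 147 = 0.000882.
1/(A₁E₁) + 1/(A₂E₂) = 1/(2275×72×10³) + 1/(1750×108×10³) = 1.14×10⁻⁸ N⁻¹.
So P = 0.000882 / 1.14×10⁻⁸ = 77.4 kN.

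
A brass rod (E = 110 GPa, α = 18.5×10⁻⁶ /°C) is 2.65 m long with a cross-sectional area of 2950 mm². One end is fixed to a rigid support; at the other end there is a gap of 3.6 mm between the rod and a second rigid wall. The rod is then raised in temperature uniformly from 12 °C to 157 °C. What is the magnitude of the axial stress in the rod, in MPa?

σ ≈ 146 MPa (compressive)

If the wall were absent the rod would grow by αΔT L = 18.5×10⁻⁶ × 145 × 2650 = 7.109 mm.
After closing the 3.6 mm clearance, 7.109 − 3.6 = 3.509 mm of expansion remains to be suppressed by the wall.
Compatibility: PL/(AE) = 3.509 mm, so σ = P/A = E × (3.509/2650) = 145.6 MPa.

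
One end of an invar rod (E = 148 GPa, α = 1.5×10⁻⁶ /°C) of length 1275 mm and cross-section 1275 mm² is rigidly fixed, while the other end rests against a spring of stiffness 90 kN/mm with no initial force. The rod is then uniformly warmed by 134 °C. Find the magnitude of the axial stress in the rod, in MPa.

If the spring were absent the rod would lengthen by αΔT L = 1.5×10⁻⁶ × 134 × 1275 = 0.2563 mm.
With a force P in the spring, the elastic change of the rod is PL/(AE) and that of the spring is P/k; compatibility requires their sum to equal δ_free.
P [ L/(AE) + 1/k ] = δ_free → P [ 1275/(1275×148×10³) + 1/(90×10³) ] = 0.2563.
P = 0.2563 / 1.787×10⁻⁵ = 14340 N.
σ = P/A = 14340/1275 = 11.25 MPa.

σ ≈ 11.2 MPa (compressive)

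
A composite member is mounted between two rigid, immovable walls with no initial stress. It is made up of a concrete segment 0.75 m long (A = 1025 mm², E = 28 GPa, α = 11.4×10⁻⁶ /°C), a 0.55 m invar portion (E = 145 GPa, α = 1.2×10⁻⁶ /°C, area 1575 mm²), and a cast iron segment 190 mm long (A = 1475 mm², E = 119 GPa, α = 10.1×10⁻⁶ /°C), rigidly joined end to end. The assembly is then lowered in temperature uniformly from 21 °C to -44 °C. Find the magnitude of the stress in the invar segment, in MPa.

Free thermal contraction of the whole bar: Σ αᵢΔT Lᵢ = 11.4×10⁻⁶×65×750 + 1.2×10⁻⁶×65×550 + 10.1×10⁻⁶×65×190 = 0.7234 mm.
The walls prevent any net length change, so an axial force P (same in every segment) develops. Compatibility: P · Σ Lᵢ/(AᵢEᵢ) = δ_free.
The series flexibility is Σ Lᵢ/(AᵢEᵢ) = 750/(1025×28×10³) + 550/(1575×145×10³) + 190/(1475×119×10³) = 2.962×10⁻⁵ mm/N.
P = 0.7234 / 2.962×10⁻⁵ = 24420 N = 24.42 kN, tensile.
σ_{invar} = P / A = 24420 / 1575 = 15.5 MPa.

σ ≈ 15.5 MPa (tensile)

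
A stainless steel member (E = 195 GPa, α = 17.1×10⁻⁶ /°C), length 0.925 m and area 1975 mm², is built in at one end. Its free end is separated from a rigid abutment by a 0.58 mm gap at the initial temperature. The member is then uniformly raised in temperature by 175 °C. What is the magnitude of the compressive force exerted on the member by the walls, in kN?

If the wall were absent the member would grow by αΔT L = 17.1×10⁻⁶ × 175 × 925 = 2.768 mm.
The gap closes (δ_free > 0.58 mm) and the wall then resists a further 2.768 − 0.58 = 2.188 mm of expansion.
So σ = E(δ_free − g)/L = 195×10³ × 2.188/925 = 461.3 MPa.
Force on the wall = σA = 461.3 × 1975 mm² = 911 kN.

P ≈ 911 kN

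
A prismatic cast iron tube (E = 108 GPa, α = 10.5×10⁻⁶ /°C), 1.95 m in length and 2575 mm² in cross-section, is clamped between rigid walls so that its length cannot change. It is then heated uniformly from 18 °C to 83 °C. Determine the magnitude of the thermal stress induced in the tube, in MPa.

The supports are rigid, so the total axial strain is zero. The restrained thermal strain is ε = αΔT = 10.5×10⁻⁶ × 65 = 682.5×10⁻⁶.
Hence σ = E·αΔT = 108×10³ × 682.5×10⁻⁶ = 73.71 MPa, compressive.

σ ≈ 73.7 MPa (compressive)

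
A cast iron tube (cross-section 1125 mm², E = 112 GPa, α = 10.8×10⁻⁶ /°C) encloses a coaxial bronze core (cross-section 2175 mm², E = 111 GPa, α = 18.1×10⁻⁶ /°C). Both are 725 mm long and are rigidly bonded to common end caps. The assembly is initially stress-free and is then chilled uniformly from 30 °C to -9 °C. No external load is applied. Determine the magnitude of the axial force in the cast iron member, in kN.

The bronze has the larger α, so on cooling it would change length more than the cast iron if both were free. The rigid plates force a common final length, so the bronze is put into tension and the cast iron into compression, with equal and opposite forces P (no external load).
Compatibility of the two members (thermal + elastic change equal): (α₁ − α₂)ΔT = P·[1/(A₁E₁) + 1/(A₂E₂)].
|α₁ − α₂|·ΔT = 7.3×10⁻⁶ × 39 = 0.0002847.
1/(A₁E₁) + 1/(A₂E₂) = 1/(1125×112×10³) + 1/(2175×111×10³) = 1.208×10⁻⁸ N⁻¹.
So P = 0.0002847 / 1.208×10⁻⁸ = 23.57 kN.

P ≈ 23.6 kN (compressive in the cast iron)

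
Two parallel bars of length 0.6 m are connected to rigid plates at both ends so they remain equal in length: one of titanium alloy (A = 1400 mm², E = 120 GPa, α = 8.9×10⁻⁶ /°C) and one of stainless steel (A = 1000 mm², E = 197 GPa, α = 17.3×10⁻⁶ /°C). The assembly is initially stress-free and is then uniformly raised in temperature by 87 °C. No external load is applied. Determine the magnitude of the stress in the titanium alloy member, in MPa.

Equilibrium of a rigid end plate with no external load gives equal and opposite internal forces ±P in the two members. Since α_{stainless steel} > α_{titanium alloy}, heating drives the stainless steel into compression and the titanium alloy into tension.
Compatibility of the two members (thermal + elastic change equal): (α₁ − α₂)ΔT = P·[1/(A₁E₁) + 1/(A₂E₂)].
|α₁ − α₂|·ΔT = 8.4×10⁻⁶ × 87 = 0.0007308.
1/(A₁E₁) + 1/(A₂E₂) = 1/(1400×120×10³) + 1/(1000×197×10³) = 1.103×10⁻⁸ N⁻¹.
So P = 0.0007308 / 1.103×10⁻⁸ = 66.26 kN.
σ_{titanium alloy} = P/A₁ = 66260/1400 = 47.33 MPa, tensile.

σ ≈ 47.3 MPa (tensile)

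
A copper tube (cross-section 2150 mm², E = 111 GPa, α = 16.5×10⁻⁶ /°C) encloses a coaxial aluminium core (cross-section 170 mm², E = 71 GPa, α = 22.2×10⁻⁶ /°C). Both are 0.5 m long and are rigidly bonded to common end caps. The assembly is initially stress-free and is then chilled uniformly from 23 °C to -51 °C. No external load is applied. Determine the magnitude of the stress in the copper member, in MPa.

σ ≈ 2.25 MPa (compressive)

The aluminium has the larger α, so on cooling it would change length more than the copper if both were free. The rigid plates force a common final length, so the aluminium is put into tension and the copper into compression, with equal and opposite forces P (no external load).
Equating the net (thermal + elastic) strains gives |α₁ − α₂|·ΔT = P·[1/(A₁E₁) + 1/(A₂E₂)].
|α₁ − α₂|·ΔT = 5.7×10⁻⁶ × 74 = 0.0004218.
1/(A₁E₁) + 1/(A₂E₂) = 1/(2150×111×10³) + 1/(170×71×10³) = 8.704×10⁻⁸ N⁻¹.
P = 0.0004218 / 8.704×10⁻⁸ = 4846 N = 4.846 kN.
σ_{copper} = P/A₁ = 4846/2150 = 2.254 MPa, compressive.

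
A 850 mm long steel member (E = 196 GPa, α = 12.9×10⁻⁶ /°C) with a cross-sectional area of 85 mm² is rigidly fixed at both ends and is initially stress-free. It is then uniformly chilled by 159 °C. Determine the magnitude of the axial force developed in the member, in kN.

P ≈ 34.2 kN (tensile)

With zero net strain, σ = E·αΔT = 196 GPa × 12.9×10⁻⁶ × 159 = 402 MPa.
Axial force P = σA = 402 × 85 = 34170 N = 34.17 kN, tensile.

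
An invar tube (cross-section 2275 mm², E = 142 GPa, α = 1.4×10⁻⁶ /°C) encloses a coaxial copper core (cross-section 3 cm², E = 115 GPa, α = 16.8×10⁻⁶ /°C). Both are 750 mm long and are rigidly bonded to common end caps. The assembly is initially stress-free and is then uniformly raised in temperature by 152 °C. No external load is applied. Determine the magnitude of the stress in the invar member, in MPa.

Both members must finish at the same length. With the larger α, the copper tends to over-expand; the plates restrain it, putting the copper in compression and the invar in tension. With no external load the two internal forces are equal and opposite, magnitude P.
Compatibility of the two members (thermal + elastic change equal): (α₁ − α₂)ΔT = P·[1/(A₁E₁) + 1/(A₂E₂)].
|α₁ − α₂|·ΔT = 15.4×10⁻⁶ × 152 = 0.002341.
1/(A₁E₁) + 1/(A₂E₂) = 1/(2275×142×10³) + 1/(300×115×10³) = 3.208×10⁻⁸ N⁻¹.
P = 0.002341 / 3.208×10⁻⁸ = 72970 N = 72.97 kN.
σ_{invar} = P/A₁ = 72970/2275 = 32.07 MPa, tensile.

σ ≈ 32.1 MPa (tensile)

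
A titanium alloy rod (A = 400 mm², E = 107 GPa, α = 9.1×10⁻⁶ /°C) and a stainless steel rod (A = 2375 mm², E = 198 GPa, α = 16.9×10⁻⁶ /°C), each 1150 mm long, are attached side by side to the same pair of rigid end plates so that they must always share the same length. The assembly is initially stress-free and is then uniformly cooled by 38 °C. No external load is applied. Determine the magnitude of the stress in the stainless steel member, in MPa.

Equilibrium of a rigid end plate with no external load gives equal and opposite internal forces ±P in the two members. Since α_{stainless steel} > α_{titanium alloy}, cooling drives the stainless steel into tension and the titanium alloy into compression.
Equating the net (thermal + elastic) strains gives |α₁ − α₂|·ΔT = P·[1/(A₁E₁) + 1/(A₂E₂)].
|α₁ − α₂|·ΔT = 7.8×10⁻⁶ × 38 = 0.0002964.
1/(A₁E₁) + 1/(A₂E₂) = 1/(400×107×10³) + 1/(2375×198×10³) = 2.549×10⁻⁸ N⁻¹.
P = 0.0002964 / 2.549×10⁻⁸ = 11630 N = 11.63 kN.
σ_{stainless steel} = P/A₂ = 11630/2375 = 4.896 MPa, tensile.

σ ≈ 4.9 MPa (tensile)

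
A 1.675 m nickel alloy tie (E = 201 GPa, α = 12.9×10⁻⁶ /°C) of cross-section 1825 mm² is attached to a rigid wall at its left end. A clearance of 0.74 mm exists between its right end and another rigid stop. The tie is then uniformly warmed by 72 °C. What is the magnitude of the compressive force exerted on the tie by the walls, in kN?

Unrestrained expansion: δ_free = αΔT L = 12.9×10⁻⁶ × 72 × 1675 = 1.556 mm.
This exceeds the 0.74 mm gap, so the wall pushes back. The portion of expansion that must be recovered elastically is δ_free − gap = 1.556 − 0.74 = 0.8157 mm.
That suppressed elongation corresponds to σ = E·Δ/L = 201×10³ × 0.8157/1675 = 97.89 MPa.
P = σA = 97.89 × 1825 = 178.6 kN.

P ≈ 179 kN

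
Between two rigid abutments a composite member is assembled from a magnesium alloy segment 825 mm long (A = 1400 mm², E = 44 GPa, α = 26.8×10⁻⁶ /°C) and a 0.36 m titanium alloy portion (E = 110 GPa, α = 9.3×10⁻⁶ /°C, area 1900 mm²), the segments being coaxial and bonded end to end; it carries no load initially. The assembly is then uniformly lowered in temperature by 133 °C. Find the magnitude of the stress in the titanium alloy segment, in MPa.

σ ≈ 118 MPa (tensile)

With the walls removed the bar would change length by δ_free = Σ αᵢΔT Lᵢ = 26.8×10⁻⁶×133×825 + 9.3×10⁻⁶×133×360 = 3.386 mm.
Since the ends are fixed, an axial force P builds up, equal in every segment, with P · Σ Lᵢ/(AᵢEᵢ) = δ_free.
Σ Lᵢ/(AᵢEᵢ) = 825/(1400×44×10³) + 360/(1900×110×10³) = 1.512×10⁻⁵ mm/N.
So P = 3.386 / 1.512×10⁻⁵ = 224 kN, tensile.
σ_{titanium alloy} = P / A = 224000 / 1900 = 117.9 MPa.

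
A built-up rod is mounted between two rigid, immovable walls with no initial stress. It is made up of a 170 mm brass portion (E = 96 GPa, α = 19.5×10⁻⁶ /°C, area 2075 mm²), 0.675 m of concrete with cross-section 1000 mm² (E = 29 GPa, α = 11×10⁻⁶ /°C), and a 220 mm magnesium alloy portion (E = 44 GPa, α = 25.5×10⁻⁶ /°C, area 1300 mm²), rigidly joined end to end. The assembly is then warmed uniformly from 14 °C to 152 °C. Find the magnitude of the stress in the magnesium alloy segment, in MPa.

σ ≈ 62 MPa (compressive)

With the walls removed the bar would change length by δ_free = Σ αᵢΔT Lᵢ = 19.5×10⁻⁶×138×170 + 11×10⁻⁶×138×675 + 25.5×10⁻⁶×138×220 = 2.256 mm.
The walls prevent any net length change, so an axial force P (same in every segment) develops. Compatibility: P · Σ Lᵢ/(AᵢEᵢ) = δ_free.
Σ Lᵢ/(AᵢEᵢ) = 170/(2075×96×10³) + 675/(1000×29×10³) + 220/(1300×44×10³) = 2.798×10⁻⁵ mm/N.
So P = 2.256 / 2.798×10⁻⁵ = 80.65 kN, compressive.
σ_{magnesium alloy} = P / A = 80650 / 1300 = 62.04 MPa.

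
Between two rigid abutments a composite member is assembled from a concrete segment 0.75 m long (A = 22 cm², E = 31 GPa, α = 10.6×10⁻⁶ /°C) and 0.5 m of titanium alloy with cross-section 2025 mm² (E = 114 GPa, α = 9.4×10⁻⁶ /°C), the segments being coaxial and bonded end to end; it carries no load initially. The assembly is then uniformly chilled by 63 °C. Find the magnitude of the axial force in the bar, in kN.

P ≈ 60.5 kN (tensile)

With the walls removed the bar would change length by δ_free = Σ αᵢΔT Lᵢ = 10.6×10⁻⁶×63×750 + 9.4×10⁻⁶×63×500 = 0.7969 mm.
The rigid supports impose zero overall length change; the single axial force P common to all segments must satisfy P Σ Lᵢ/(AᵢEᵢ) = δ_free.
The series flexibility is Σ Lᵢ/(AᵢEᵢ) = 750/(2200×31×10³) + 500/(2025×114×10³) = 1.316×10⁻⁵ mm/N.
So P = 0.7969 / 1.316×10⁻⁵ = 60.54 kN, tensile.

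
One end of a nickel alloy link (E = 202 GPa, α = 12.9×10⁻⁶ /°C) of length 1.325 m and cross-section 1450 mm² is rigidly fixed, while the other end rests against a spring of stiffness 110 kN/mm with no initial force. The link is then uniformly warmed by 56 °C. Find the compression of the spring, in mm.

The unrestrained thermal change is αΔT L = 12.9×10⁻⁶ × 56 × 1325 = 0.9572 mm.
Let P be the compressive force at the spring. The link shortens elastically by PL/(AE) and the spring compresses by P/k; together these equal δ_free.
So P = δ_free / [L/(AE) + 1/k] = 0.9572 / [ 1325/(1450×202×10³) + 1/(110×10³) ].
P = 0.9572 / 1.361×10⁻⁵ = 70310 N.
Spring compression = P/k = 70310/(110×10³) = 0.6391 mm.

δ ≈ 0.639 mm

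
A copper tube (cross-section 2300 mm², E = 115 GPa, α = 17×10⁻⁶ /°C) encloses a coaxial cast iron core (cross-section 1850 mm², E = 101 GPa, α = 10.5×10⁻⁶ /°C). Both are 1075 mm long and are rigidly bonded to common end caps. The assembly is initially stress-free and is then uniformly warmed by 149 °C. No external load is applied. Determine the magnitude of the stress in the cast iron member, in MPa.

σ ≈ 57.3 MPa (tensile)

Both members must finish at the same length. With the larger α, the copper tends to over-expand; the plates restrain it, putting the copper in compression and the cast iron in tension. With no external load the two internal forces are equal and opposite, magnitude P.
Equating the net (thermal + elastic) strains gives |α₁ − α₂|·ΔT = P·[1/(A₁E₁) + 1/(A₂E₂)].
|α₁ − α₂|·ΔT = 6.5×10⁻⁶ × 149 = 0.0009685.
1/(A₁E₁) + 1/(A₂E₂) = 1/(2300×115×10³) + 1/(1850×101×10³) = 9.133×10⁻⁹ N⁻¹.
So P = 0.0009685 / 9.133×10⁻⁹ = 106 kN.
σ_{cast iron} = P/A₂ = 106000/1850 = 57.32 MPa, tensile.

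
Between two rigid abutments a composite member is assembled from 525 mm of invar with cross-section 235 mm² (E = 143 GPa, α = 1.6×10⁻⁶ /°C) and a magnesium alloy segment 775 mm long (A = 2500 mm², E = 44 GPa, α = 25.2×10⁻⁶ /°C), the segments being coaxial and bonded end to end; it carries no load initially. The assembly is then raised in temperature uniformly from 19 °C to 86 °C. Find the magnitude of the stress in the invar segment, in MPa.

Free thermal expansion of the whole bar: Σ αᵢΔT Lᵢ = 1.6×10⁻⁶×67×525 + 25.2×10⁻⁶×67×775 = 1.365 mm.
The rigid supports impose zero overall length change; the single axial force P common to all segments must satisfy P Σ Lᵢ/(AᵢEᵢ) = δ_free.
The series flexibility is Σ Lᵢ/(AᵢEᵢ) = 525/(235×143×10³) + 775/(2500×44×10³) = 2.267×10⁻⁵ mm/N.
P = 1.365 / 2.267×10⁻⁵ = 60210 N = 60.21 kN, compressive.
σ_{invar} = P / A = 60210 / 235 = 256.2 MPa.

σ ≈ 256 MPa (compressive)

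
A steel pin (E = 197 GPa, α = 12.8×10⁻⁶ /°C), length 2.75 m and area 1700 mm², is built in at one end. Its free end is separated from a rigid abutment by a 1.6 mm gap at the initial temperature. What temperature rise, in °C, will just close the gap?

The gap closes when αΔT L = 1.6 mm, since the pin is still unstressed at that instant.
ΔT = 1.6 / (12.8×10⁻⁶ × 2750) = 45.45 °C.

ΔT ≈ 45.5 °C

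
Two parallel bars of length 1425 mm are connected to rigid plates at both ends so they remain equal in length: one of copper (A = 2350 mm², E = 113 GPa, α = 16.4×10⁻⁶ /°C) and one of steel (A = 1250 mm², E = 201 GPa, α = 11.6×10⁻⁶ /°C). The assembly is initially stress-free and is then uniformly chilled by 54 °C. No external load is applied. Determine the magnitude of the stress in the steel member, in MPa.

The copper has the larger α, so on cooling it would change length more than the steel if both were free. The rigid plates force a common final length, so the copper is put into tension and the steel into compression, with equal and opposite forces P (no external load).
Setting the final lengths equal and cancelling L: (α₁ − α₂)ΔT = P/(A₁E₁) + P/(A₂E₂).
|α₁ − α₂|·ΔT = 4.8×10⁻⁶ × 54 = 0.0002592.
1/(A₁E₁) + 1/(A₂E₂) = 1/(2350×113×10³) + 1/(1250×201×10³) = 7.746×10⁻⁹ N⁻¹.
P = 0.0002592 / 7.746×10⁻⁹ = 33460 N = 33.46 kN.
σ_{steel} = P/A₂ = 33460/1250 = 26.77 MPa, compressive.

σ ≈ 26.8 MPa (compressive)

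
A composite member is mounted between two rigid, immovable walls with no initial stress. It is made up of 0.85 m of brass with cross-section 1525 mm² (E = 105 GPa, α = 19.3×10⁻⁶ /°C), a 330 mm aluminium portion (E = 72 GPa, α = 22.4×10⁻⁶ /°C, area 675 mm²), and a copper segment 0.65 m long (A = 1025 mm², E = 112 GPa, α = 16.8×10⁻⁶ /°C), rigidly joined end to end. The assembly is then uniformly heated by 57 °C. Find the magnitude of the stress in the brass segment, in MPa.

σ ≈ 73.1 MPa (compressive)

If the supports were absent, the total length change would be Σ αᵢΔT Lᵢ = 19.3×10⁻⁶×57×850 + 22.4×10⁻⁶×57×330 + 16.8×10⁻⁶×57×650 = 1.979 mm.
The walls prevent any net length change, so an axial force P (same in every segment) develops. Compatibility: P · Σ Lᵢ/(AᵢEᵢ) = δ_free.
The series flexibility is Σ Lᵢ/(AᵢEᵢ) = 850/(1525×105×10³) + 330/(675×72×10³) + 650/(1025×112×10³) = 1.776×10⁻⁵ mm/N.
Hence P = δ_free / Σ(L/AE) = 1.979/1.776×10⁻⁵ = 111.4 kN (compressive).
σ_{brass} = P / A = 111400 / 1525 = 73.06 MPa.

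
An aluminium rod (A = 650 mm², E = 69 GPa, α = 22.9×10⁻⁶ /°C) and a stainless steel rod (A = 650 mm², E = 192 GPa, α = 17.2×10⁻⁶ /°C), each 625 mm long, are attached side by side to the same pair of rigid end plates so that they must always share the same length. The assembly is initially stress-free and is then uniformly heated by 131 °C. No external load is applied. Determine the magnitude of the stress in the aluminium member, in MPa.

Equilibrium of a rigid end plate with no external load gives equal and opposite internal forces ±P in the two members. Since α_{aluminium} > α_{stainless steel}, heating drives the aluminium into compression and the stainless steel into tension.
Setting the final lengths equal and cancelling L: (α₁ − α₂)ΔT = P/(A₁E₁) + P/(A₂E₂).
|α₁ − α₂|·ΔT = 5.7×10⁻⁶ × 131 = 0.0007467.
1/(A₁E₁) + 1/(A₂E₂) = 1/(650×69×10³) + 1/(650×192×10³) = 3.031×10⁻⁸ N⁻¹.
P = 0.0007467 / 3.031×10⁻⁸ = 24640 N = 24.64 kN.
σ_{aluminium} = P/A₁ = 24640/650 = 37.9 MPa, compressive.

σ ≈ 37.9 MPa (compressive)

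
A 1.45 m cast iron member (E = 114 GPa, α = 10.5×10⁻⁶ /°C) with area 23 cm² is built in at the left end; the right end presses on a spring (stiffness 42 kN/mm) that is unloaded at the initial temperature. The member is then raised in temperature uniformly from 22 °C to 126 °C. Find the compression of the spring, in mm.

δ ≈ 1.28 mm

The unrestrained thermal change is αΔT L = 10.5×10⁻⁶ × 104 × 1450 = 1.583 mm.
Let P be the compressive force at the spring. The member shortens elastically by PL/(AE) and the spring compresses by P/k; together these equal δ_free.
So P = δ_free / [L/(AE) + 1/k] = 1.583 / [ 1450/(2300×114×10³) + 1/(42×10³) ].
P = 1.583 / 2.934×10⁻⁵ = 53970 N.
Spring compression = P/k = 53970/(42×10³) = 1.285 mm.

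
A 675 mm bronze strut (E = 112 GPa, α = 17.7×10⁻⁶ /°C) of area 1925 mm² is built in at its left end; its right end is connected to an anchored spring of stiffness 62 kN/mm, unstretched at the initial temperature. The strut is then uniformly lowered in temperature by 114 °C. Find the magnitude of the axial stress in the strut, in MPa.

σ ≈ 36.7 MPa (tensile)

The unrestrained thermal change is αΔT L = 17.7×10⁻⁶ × 114 × 675 = 1.362 mm.
With a force P in the spring, the elastic change of the strut is PL/(AE) and that of the spring is P/k; compatibility requires their sum to equal δ_free.
P [ L/(AE) + 1/k ] = δ_free → P [ 675/(1925×112×10³) + 1/(62×10³) ] = 1.362.
P = 1.362 / 1.926×10⁻⁵ = 70720 N.
σ = P/A = 70720/1925 = 36.74 MPa.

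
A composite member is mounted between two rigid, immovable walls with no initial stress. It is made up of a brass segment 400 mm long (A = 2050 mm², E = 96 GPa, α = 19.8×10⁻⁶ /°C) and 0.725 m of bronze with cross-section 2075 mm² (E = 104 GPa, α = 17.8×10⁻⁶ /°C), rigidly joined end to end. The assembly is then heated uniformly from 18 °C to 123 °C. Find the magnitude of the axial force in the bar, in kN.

Free thermal expansion of the whole bar: Σ αᵢΔT Lᵢ = 19.8×10⁻⁶×105×400 + 17.8×10⁻⁶×105×725 = 2.187 mm.
The rigid supports impose zero overall length change; the single axial force P common to all segments must satisfy P Σ Lᵢ/(AᵢEᵢ) = δ_free.
The series flexibility is Σ Lᵢ/(AᵢEᵢ) = 400/(2050×96×10³) + 725/(2075×104×10³) = 5.392×10⁻⁶ mm/N.
So P = 2.187 / 5.392×10⁻⁶ = 405.5 kN, compressive.

P ≈ 406 kN (compressive)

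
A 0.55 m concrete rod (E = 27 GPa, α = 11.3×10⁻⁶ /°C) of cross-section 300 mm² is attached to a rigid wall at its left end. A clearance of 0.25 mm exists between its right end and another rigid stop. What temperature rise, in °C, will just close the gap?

ΔT ≈ 40.2 °C

The gap closes when αΔT L = 0.25 mm, since the rod is still unstressed at that instant.
So ΔT = g/(αL) = 0.25/(11.3×10⁻⁶ × 550) = 40.23 °C.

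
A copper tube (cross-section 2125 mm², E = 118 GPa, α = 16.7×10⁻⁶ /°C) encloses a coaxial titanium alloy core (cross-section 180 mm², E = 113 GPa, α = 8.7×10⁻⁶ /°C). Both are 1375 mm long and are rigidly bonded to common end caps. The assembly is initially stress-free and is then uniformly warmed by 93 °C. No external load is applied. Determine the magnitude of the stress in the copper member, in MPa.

Equilibrium of a rigid end plate with no external load gives equal and opposite internal forces ±P in the two members. Since α_{copper} > α_{titanium alloy}, heating drives the copper into compression and the titanium alloy into tension.
Equating the net (thermal + elastic) strains gives |α₁ − α₂|·ΔT = P·[1/(A₁E₁) + 1/(A₂E₂)].
|α₁ − α₂|·ΔT = 8×10⁻⁶ × 93 = 0.000744.
1/(A₁E₁) + 1/(A₂E₂) = 1/(2125×118×10³) + 1/(180×113×10³) = 5.315×10⁻⁸ N⁻¹.
P = 0.000744 / 5.315×10⁻⁸ = 14000 N = 14 kN.
σ_{copper} = P/A₁ = 14000/2125 = 6.587 MPa, compressive.

σ ≈ 6.59 MPa (compressive)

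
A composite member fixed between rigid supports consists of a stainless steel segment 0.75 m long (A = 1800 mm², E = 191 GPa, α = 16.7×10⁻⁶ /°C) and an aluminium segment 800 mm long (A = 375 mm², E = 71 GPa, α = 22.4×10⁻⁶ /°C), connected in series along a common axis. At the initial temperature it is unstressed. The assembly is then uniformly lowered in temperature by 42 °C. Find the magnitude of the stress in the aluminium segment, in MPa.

With the walls removed the bar would change length by δ_free = Σ αᵢΔT Lᵢ = 16.7×10⁻⁶×42×750 + 22.4×10⁻⁶×42×800 = 1.279 mm.
The rigid supports impose zero overall length change; the single axial force P common to all segments must satisfy P Σ Lᵢ/(AᵢEᵢ) = δ_free.
The series flexibility is Σ Lᵢ/(AᵢEᵢ) = 750/(1800×191×10³) + 800/(375×71×10³) = 3.223×10⁻⁵ mm/N.
So P = 1.279 / 3.223×10⁻⁵ = 39.68 kN, tensile.
σ_{aluminium} = P / A = 39680 / 375 = 105.8 MPa.

σ ≈ 106 MPa (tensile)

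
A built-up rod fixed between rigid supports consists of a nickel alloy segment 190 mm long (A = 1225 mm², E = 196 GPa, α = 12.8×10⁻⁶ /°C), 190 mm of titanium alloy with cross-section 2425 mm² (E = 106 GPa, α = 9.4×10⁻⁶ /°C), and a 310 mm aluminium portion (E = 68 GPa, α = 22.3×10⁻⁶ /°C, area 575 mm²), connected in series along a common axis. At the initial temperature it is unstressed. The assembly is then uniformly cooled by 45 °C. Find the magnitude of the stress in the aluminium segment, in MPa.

If the supports were absent, the total length change would be Σ αᵢΔT Lᵢ = 12.8×10⁻⁶×45×190 + 9.4×10⁻⁶×45×190 + 22.3×10⁻⁶×45×310 = 0.5009 mm.
Since the ends are fixed, an axial force P builds up, equal in every segment, with P · Σ Lᵢ/(AᵢEᵢ) = δ_free.
Σ Lᵢ/(AᵢEᵢ) = 190/(1225×196×10³) + 190/(2425×106×10³) + 310/(575×68×10³) = 9.459×10⁻⁶ mm/N.
P = 0.5009 / 9.459×10⁻⁶ = 52950 N = 52.95 kN, tensile.
σ_{aluminium} = P / A = 52950 / 575 = 92.1 MPa.

σ ≈ 92.1 MPa (tensile)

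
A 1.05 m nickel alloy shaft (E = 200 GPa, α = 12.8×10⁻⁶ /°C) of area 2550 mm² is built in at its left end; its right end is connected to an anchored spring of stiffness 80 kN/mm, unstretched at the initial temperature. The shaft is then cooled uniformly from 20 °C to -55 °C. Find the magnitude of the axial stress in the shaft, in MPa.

If the spring were absent the shaft would shorten by αΔT L = 12.8×10⁻⁶ × 75 × 1050 = 1.008 mm.
Let P be the tensile force in the spring. The shaft extends elastically by PL/(AE) and the spring stretches by P/k; together these equal δ_free.
So P = δ_free / [L/(AE) + 1/k] = 1.008 / [ 1050/(2550×200×10³) + 1/(80×10³) ].
P = 1.008 / 1.456×10⁻⁵ = 69240 N.
σ = P/A = 69240/2550 = 27.15 MPa.

σ ≈ 27.2 MPa (tensile)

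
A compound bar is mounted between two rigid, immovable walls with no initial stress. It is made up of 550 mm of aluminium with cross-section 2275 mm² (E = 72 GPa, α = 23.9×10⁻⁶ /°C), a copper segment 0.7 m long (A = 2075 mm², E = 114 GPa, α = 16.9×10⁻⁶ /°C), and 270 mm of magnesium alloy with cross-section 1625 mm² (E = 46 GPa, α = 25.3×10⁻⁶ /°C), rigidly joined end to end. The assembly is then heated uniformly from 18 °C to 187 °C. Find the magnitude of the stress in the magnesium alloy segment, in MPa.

With the walls removed the bar would change length by δ_free = Σ αᵢΔT Lᵢ = 23.9×10⁻⁶×169×550 + 16.9×10⁻⁶×169×700 + 25.3×10⁻⁶×169×270 = 5.375 mm.
The walls prevent any net length change, so an axial force P (same in every segment) develops. Compatibility: P · Σ Lᵢ/(AᵢEᵢ) = δ_free.
Σ Lᵢ/(AᵢEᵢ) = 550/(2275×72×10³) + 700/(2075×114×10³) + 270/(1625×46×10³) = 9.929×10⁻⁶ mm/N.
Hence P = δ_free / Σ(L/AE) = 5.375/9.929×10⁻⁶ = 541.4 kN (compressive).
σ_{magnesium alloy} = P / A = 541400 / 1625 = 333.1 MPa.

σ ≈ 333 MPa (compressive)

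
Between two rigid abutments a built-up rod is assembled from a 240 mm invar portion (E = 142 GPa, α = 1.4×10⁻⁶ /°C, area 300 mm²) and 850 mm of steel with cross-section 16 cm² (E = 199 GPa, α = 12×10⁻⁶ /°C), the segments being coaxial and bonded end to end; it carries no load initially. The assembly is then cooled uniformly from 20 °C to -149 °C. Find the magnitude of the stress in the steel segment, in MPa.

With the walls removed the bar would change length by δ_free = Σ αᵢΔT Lᵢ = 1.4×10⁻⁶×169×240 + 12×10⁻⁶×169×850 = 1.781 mm.
Since the ends are fixed, an axial force P builds up, equal in every segment, with P · Σ Lᵢ/(AᵢEᵢ) = δ_free.
Σ Lᵢ/(AᵢEᵢ) = 240/(300×142×10³) + 850/(1600×199×10³) = 8.303×10⁻⁶ mm/N.
P = 1.781 / 8.303×10⁻⁶ = 214400 N = 214.4 kN, tensile.
σ_{steel} = P / A = 214400 / 1600 = 134 MPa.

σ ≈ 134 MPa (tensile)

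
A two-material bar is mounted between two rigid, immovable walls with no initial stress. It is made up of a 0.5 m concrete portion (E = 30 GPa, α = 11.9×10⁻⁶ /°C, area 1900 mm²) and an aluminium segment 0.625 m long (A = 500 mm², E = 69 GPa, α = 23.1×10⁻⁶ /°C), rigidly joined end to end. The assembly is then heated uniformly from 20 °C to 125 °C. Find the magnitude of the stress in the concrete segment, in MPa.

With the walls removed the bar would change length by δ_free = Σ αᵢΔT Lᵢ = 11.9×10⁻⁶×105×500 + 23.1×10⁻⁶×105×625 = 2.141 mm.
The walls prevent any net length change, so an axial force P (same in every segment) develops. Compatibility: P · Σ Lᵢ/(AᵢEᵢ) = δ_free.
Σ Lᵢ/(AᵢEᵢ) = 500/(1900×30×10³) + 625/(500×69×10³) = 2.689×10⁻⁵ mm/N.
P = 2.141 / 2.689×10⁻⁵ = 79620 N = 79.62 kN, compressive.
σ_{concrete} = P / A = 79620 / 1900 = 41.9 MPa.

σ ≈ 41.9 MPa (compressive)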